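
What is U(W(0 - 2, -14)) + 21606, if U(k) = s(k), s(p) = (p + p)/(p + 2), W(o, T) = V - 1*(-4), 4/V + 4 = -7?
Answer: 669826/31 ≈ 21607.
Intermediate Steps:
V = -4/11 (V = 4/(-4 - 7) = 4/(-11) = 4*(-1/11) = -4/11 ≈ -0.36364)
W(o, T) = 40/11 (W(o, T) = -4/11 - 1*(-4) = -4/11 + 4 = 40/11)
s(p) = 2*p/(2 + p) (s(p) = (2*p)/(2 + p) = 2*p/(2 + p))
U(k) = 2*k/(2 + k)
U(W(0 - 2, -14)) + 21606 = 2*(40/11)/(2 + 40/11) + 21606 = 2*(40/11)/(62/11) + 21606 = 2*(40/11)*(11/62) + 21606 = 40/31 + 21606 = 669826/31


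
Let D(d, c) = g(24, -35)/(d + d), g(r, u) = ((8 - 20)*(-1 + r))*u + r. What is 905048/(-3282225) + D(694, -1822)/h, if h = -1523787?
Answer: -1490827965757/5406510560025 ≈ -0.27575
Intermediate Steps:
g(r, u) = r + u*(12 - 12*r) (g(r, u) = (-12*(-1 + r))*u + r = (12 - 12*r)*u + r = u*(12 - 12*r) + r = r + u*(12 - 12*r))
D(d, c) = 4842/d (D(d, c) = (24 + 12*(-35) - 12*24*(-35))/(d + d) = (24 - 420 + 10080)/((2*d)) = 9684*(1/(2*d)) = 4842/d)
905048/(-3282225) + D(694, -1822)/h = 905048/(-3282225) + (4842/694)/(-1523787) = 905048*(-1/3282225) + (4842*(1/694))*(-1/1523787) = -905048/3282225 + (2421/347)*(-1/1523787) = -905048/3282225 - 807/176251363 = -1490827965757/5406510560025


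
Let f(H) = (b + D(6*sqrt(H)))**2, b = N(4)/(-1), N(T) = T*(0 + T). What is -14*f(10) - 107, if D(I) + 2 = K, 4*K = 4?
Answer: -4153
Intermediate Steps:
N(T) = T**2 (N(T) = T*T = T**2)
K = 1 (K = (1/4)*4 = 1)
D(I) = -1 (D(I) = -2 + 1 = -1)
b = -16 (b = 4**2/(-1) = 16*(-1) = -16)
f(H) = 289 (f(H) = (-16 - 1)**2 = (-17)**2 = 289)
-14*f(10) - 107 = -14*289 - 107 = -4046 - 107 = -4153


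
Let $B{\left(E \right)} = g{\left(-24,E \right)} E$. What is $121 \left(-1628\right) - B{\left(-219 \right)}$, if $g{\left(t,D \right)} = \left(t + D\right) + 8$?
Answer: $-248453$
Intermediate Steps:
$g{\left(t,D \right)} = 8 + D + t$ ($g{\left(t,D \right)} = \left(D + t\right) + 8 = 8 + D + t$)
$B{\left(E \right)} = E \left(-16 + E\right)$ ($B{\left(E \right)} = \left(8 + E - 24\right) E = \left(-16 + E\right) E = E \left(-16 + E\right)$)
$121 \left(-1628\right) - B{\left(-219 \right)} = 121 \left(-1628\right) - - 219 \left(-16 - 219\right) = -196988 - \left(-219\right) \left(-235\right) = -196988 - 51465 = -248453$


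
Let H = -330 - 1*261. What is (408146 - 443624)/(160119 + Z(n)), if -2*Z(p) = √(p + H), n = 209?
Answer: -11361403764/51276188513 - 35478*I*√382/51276188513 ≈ -0.22157 - 1.3523e-5*I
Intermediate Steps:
H = -591 (H = -330 - 261 = -591)
Z(p) = -√(-591 + p)/2 (Z(p) = -√(p - 591)/2 = -√(-591 + p)/2)
(408146 - 443624)/(160119 + Z(n)) = (408146 - 443624)/(160119 - √(-591 + 209)/2) = -35478/(160119 - I*√382/2)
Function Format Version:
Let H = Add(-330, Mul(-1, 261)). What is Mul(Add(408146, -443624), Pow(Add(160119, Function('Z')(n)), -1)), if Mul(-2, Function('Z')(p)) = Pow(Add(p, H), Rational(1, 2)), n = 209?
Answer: Add(Rational(-11361403764, 51276188513), Mul(Rational(-35478, 51276188513), I, Pow(382, Rational(1, 2)))) ≈ Add(-0.22157, Mul(-1.3523e-5, I))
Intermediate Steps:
H = -591 (H = Add(-330, -261) = -591)
Function('Z')(p) = Mul(Rational(-1, 2), Pow(Add(-591, p), Rational(1, 2))) (Function('Z')(p) = Mul(Rational(-1, 2), Pow(Add(p, -591), Rational(1, 2))) = Mul(Rational(-1, 2), Pow(Add(-591, p), Rational(1, 2))))
Mul(Add(408146, -443624), Pow(Add(160119, Function('Z')(n)), -1)) = Mul(Add(408146, -443624), Pow(Add(160119, Mul(Rational(-1, 2), Pow(Add(-591, 209), Rational(1, 2)))), -1)) = Mul(-35478, Pow(Add(160119, Mul(Rational(-1, 2), Pow(-382, Rational(1, 2)))), -1)) = Mul(-35478, Pow(Add(160119, Mul(Rational(-1, 2), Mul(I, Pow(382, Rational(1, 2))))), -1)) = Mul(-35478, Pow(Add(160119, Mul(Rational(-1, 2), I, Pow(382, Rational(1, 2)))), -1))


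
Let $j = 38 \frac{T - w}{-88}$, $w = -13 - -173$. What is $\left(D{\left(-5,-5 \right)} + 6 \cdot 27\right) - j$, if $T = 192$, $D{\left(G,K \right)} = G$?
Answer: $\frac{1879}{11} \approx 170.82$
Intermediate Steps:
$w = 160$ ($w = -13 + 173 = 160$)
$j = - \frac{152}{11}$ ($j = 38 \frac{192 - 160}{-88} = 38 \left(192 - 160\right) \left(- \frac{1}{88}\right) = 38 \cdot 32 \left(- \frac{1}{88}\right) = 38 \left(- \frac{4}{11}\right) = - \frac{152}{11} \approx -13.818$)
$\left(D{\left(-5,-5 \right)} + 6 \cdot 27\right) - j = \left(-5 + 6 \cdot 27\right) - - \frac{152}{11} = \left(-5 + 162\right) + \frac{152}{11} = 157 + \frac{152}{11} = \frac{1879}{11}$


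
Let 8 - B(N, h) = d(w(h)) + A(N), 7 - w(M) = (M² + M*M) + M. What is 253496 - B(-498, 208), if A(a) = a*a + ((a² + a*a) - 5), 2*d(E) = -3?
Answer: 1994987/2 ≈ 9.9749e+5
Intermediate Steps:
w(M) = 7 - M - 2*M² (w(M) = 7 - ((M² + M*M) + M) = 7 - ((M² + M²) + M) = 7 - (2*M² + M) = 7 - (M + 2*M²) = 7 + (-M - 2*M²) = 7 - M - 2*M²)
d(E) = -3/2 (d(E) = (½)*(-3) = -3/2)
A(a) = -5 + 3*a² (A(a) = a² + ((a² + a²) - 5) = a² + (2*a² - 5) = a² + (-5 + 2*a²) = -5 + 3*a²)
B(N, h) = 29/2 - 3*N² (B(N, h) = 8 - (-3/2 + (-5 + 3*N²)) = 8 - (-13/2 + 3*N²) = 8 + (13/2 - 3*N²) = 29/2 - 3*N²)
253496 - B(-498, 208) = 253496 - (29/2 - 3*(-498)²) = 253496 - (29/2 - 3*248004) = 253496 - (29/2 - 744012) = 253496 - 1*(-1487995/2) = 253496 + 1487995/2 = 1994987/2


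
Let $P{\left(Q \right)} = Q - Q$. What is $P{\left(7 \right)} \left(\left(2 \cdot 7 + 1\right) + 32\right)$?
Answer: $0$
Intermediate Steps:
$P{\left(Q \right)} = 0$
$P{\left(7 \right)} \left(\left(2 \cdot 7 + 1\right) + 32\right) = 0 \left(\left(2 \cdot 7 + 1\right) + 32\right) = 0 \left(\left(14 + 1\right) + 32\right) = 0 \left(15 + 32\right) = 0 \cdot 47 = 0$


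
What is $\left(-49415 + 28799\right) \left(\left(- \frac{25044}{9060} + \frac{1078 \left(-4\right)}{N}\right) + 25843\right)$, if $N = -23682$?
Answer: $- \frac{1587515650643216}{2979985} \approx -5.3273 \cdot 10^{8}$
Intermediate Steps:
$\left(-49415 + 28799\right) \left(\left(- \frac{25044}{9060} + \frac{1078 \left(-4\right)}{N}\right) + 25843\right) = \left(-49415 + 28799\right) \left(\left(- \frac{25044}{9060} + \frac{1078 \left(-4\right)}{-23682}\right) + 25843\right) = - 20616 \left(\left(\left(-25044\right) \frac{1}{9060} - - \frac{2156}{11841}\right) + 25843\right) = - 20616 \left(\left(- \frac{2087}{755} + \frac{2156}{11841}\right) + 25843\right) = - 20616 \left(- \frac{23084387}{8939955} + 25843\right) = \left(-20616\right) \frac{231012172678}{8939955} = - \frac{1587515650643216}{2979985}$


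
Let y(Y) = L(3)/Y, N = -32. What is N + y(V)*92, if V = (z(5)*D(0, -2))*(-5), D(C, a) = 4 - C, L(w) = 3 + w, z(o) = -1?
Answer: -22/5 ≈ -4.4000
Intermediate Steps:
V = 20 (V = -(4 - 1*0)*(-5) = -(4 + 0)*(-5) = -1*4*(-5) = -4*(-5) = 20)
y(Y) = 6/Y (y(Y) = (3 + 3)/Y = 6/Y)
N + y(V)*92 = -32 + (6/20)*92 = -32 + (6*(1/20))*92 = -32 + (3/10)*92 = -32 + 138/5 = -22/5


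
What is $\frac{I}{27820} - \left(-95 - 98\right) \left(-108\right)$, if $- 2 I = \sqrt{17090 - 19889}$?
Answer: $-20844 - \frac{3 i \sqrt{311}}{55640} \approx -20844.0 - 0.00095086 i$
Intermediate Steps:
$I = - \frac{3 i \sqrt{311}}{2}$ ($I = - \frac{\sqrt{17090 - 19889}}{2} = - \frac{\sqrt{-2799}}{2} = - \frac{3 i \sqrt{311}}{2} \approx - 26.453 i$)
$\frac{I}{27820} - \left(-95 - 98\right) \left(-108\right) = \frac{\left(- \frac{3}{2}\right) i \sqrt{311}}{27820} - \left(-95 - 98\right) \left(-108\right) = - \frac{3 i \sqrt{311}}{2} \cdot \frac{1}{27820} - \left(-193\right) \left(-108\right) = - \frac{3 i \sqrt{311}}{55640} - 20844 = -20844 - \frac{3 i \sqrt{311}}{55640}$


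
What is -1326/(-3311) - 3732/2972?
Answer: -2103945/2460073 ≈ -0.85524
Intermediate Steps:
-1326/(-3311) - 3732/2972 = -1326*(-1/3311) - 3732*1/2972 = 1326/3311 - 933/743 = -2103945/2460073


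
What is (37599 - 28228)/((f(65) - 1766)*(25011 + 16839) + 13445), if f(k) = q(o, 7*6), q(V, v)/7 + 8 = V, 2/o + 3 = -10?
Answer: -121823/991670215 ≈ -0.00012285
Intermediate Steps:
o = -2/13 (o = 2/(-3 - 10) = 2/(-13) = 2*(-1/13) = -2/13 ≈ -0.15385)
q(V, v) = -56 + 7*V
f(k) = -742/13 (f(k) = -56 + 7*(-2/13) = -56 - 14/13 = -742/13)
(37599 - 28228)/((f(65) - 1766)*(25011 + 16839) + 13445) = (37599 - 28228)/((-742/13 - 1766)*(25011 + 16839) + 13445) = 9371/(-23700/13*41850 + 13445) = 9371/(-991845000/13 + 13445) = 9371/(-991670215/13) = 9371*(-13/991670215) = -121823/991670215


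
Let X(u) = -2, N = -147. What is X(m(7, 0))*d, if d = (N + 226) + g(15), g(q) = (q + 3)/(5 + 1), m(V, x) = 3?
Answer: -164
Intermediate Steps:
g(q) = ½ + q/6 (g(q) = (3 + q)/6 = (3 + q)*(⅙) = ½ + q/6)
d = 82 (d = (-147 + 226) + (½ + (⅙)*15) = 79 + (½ + 5/2) = 79 + 3 = 82)
X(m(7, 0))*d = -2*82 = -164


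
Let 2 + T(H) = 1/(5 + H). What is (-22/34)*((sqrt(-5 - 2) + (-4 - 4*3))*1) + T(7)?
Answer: 1721/204 - 11*I*sqrt(7)/17 ≈ 8.4363 - 1.712*I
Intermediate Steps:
T(H) = -2 + 1/(5 + H)
(-22/34)*((sqrt(-5 - 2) + (-4 - 4*3))*1) + T(7) = (-22/34)*((sqrt(-5 - 2) + (-4 - 4*3))*1) + (-9 - 2*7)/(5 + 7) = (-22*1/34)*((sqrt(-7) + (-4 - 12))*1) + (-9 - 14)/12 = -11*(I*sqrt(7) - 16)/17 + (1/12)*(-23) = -11*(-16 + I*sqrt(7))/17 - 23/12 = (176/17 - 11*I*sqrt(7)/17) - 23/12 = 1721/204 - 11*I*sqrt(7)/17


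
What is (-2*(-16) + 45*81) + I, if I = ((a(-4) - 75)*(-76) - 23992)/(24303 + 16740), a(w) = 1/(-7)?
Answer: 352092603/95767 ≈ 3676.6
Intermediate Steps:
a(w) = -⅐
I = -42656/95767 (I = ((-⅐ - 75)*(-76) - 23992)/(24303 + 16740) = (-526/7*(-76) - 23992)/41043 = (39976/7 - 23992)*(1/41043) = -127968/7*1/41043 = -42656/95767 ≈ -0.44541)
(-2*(-16) + 45*81) + I = (-2*(-16) + 45*81) - 42656/95767 = (32 + 3645) - 42656/95767 = 3677 - 42656/95767 = 352092603/95767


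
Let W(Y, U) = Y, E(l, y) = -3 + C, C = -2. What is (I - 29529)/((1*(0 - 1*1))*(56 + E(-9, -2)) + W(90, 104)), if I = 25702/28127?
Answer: -830536481/1096953 ≈ -757.13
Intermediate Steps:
I = 25702/28127 (I = 25702*(1/28127) = 25702/28127 ≈ 0.91378)
E(l, y) = -5 (E(l, y) = -3 - 2 = -5)
(I - 29529)/((1*(0 - 1*1))*(56 + E(-9, -2)) + W(90, 104)) = (25702/28127 - 29529)/((1*(0 - 1*1))*(56 - 5) + 90) = -830536481/(28127*((1*(0 - 1))*51 + 90)) = -830536481/(28127*((1*(-1))*51 + 90)) = -830536481/(28127*(-1*51 + 90)) = -830536481/(28127*(-51 + 90)) = -830536481/28127/39 = -830536481/28127*1/39 = -830536481/1096953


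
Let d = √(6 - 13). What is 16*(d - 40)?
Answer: -640 + 16*I*√7 ≈ -640.0 + 42.332*I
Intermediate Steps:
d = I*√7 (d = √(-7) = I*√7 ≈ 2.6458*I)
16*(d - 40) = 16*(I*√7 - 40) = 16*(-40 + I*√7) = -640 + 16*I*√7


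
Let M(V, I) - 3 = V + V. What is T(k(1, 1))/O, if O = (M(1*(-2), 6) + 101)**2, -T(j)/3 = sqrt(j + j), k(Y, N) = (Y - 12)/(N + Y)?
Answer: -3*I*sqrt(11)/10000 ≈ -0.00099499*I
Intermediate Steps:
M(V, I) = 3 + 2*V (M(V, I) = 3 + (V + V) = 3 + 2*V)
k(Y, N) = (-12 + Y)/(N + Y)
T(j) = -3*sqrt(2)*sqrt(j) (T(j) = -3*sqrt(j + j) = -3*sqrt(2)*sqrt(j))
O = 10000 (O = ((3 + 2*(1*(-2))) + 101)**2 = ((3 + 2*(-2)) + 101)**2 = ((3 - 4) + 101)**2 = (-1 + 101)**2 = 100**2 = 10000)
T(k(1, 1))/O = -3*sqrt(2)*sqrt((-12 + 1)/(1 + 1))/10000 = -3*sqrt(2)*sqrt(-11/2)*(1/10000) = -3*sqrt(2)*I*sqrt(22)/2*(1/10000) = -3*I*sqrt(11)*(1/10000) = -3*I*sqrt(11)/10000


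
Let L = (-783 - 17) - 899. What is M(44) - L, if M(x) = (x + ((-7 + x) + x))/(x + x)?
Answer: 149637/88 ≈ 1700.4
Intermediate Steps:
L = -1699 (L = -800 - 899 = -1699)
M(x) = (-7 + 3*x)/(2*x) (M(x) = (x + (-7 + 2*x))/((2*x)) = (-7 + 3*x)*(1/(2*x)) = (-7 + 3*x)/(2*x))
M(44) - L = (½)*(-7 + 3*44)/44 - 1*(-1699) = (½)*(1/44)*(-7 + 132) + 1699 = (½)*(1/44)*125 + 1699 = 125/88 + 1699 = 149637/88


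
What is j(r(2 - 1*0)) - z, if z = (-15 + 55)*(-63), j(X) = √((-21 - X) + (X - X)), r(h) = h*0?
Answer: 2520 + I*√21 ≈ 2520.0 + 4.5826*I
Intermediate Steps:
r(h) = 0
j(X) = √(-21 - X) (j(X) = √((-21 - X) + 0) = √(-21 - X))
z = -2520 (z = 40*(-63) = -2520)
j(r(2 - 1*0)) - z = √(-21 - 1*0) - 1*(-2520) = √(-21 + 0) + 2520 = √(-21) + 2520 = I*√21 + 2520 = 2520 + I*√21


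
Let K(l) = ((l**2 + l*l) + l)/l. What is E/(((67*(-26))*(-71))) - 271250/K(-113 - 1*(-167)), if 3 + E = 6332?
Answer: -33548052639/13481338 ≈ -2488.5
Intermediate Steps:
E = 6329 (E = -3 + 6332 = 6329)
K(l) = (l + 2*l**2)/l (K(l) = ((l**2 + l**2) + l)/l = (2*l**2 + l)/l = (l + 2*l**2)/l)
E/(((67*(-26))*(-71))) - 271250/K(-113 - 1*(-167)) = 6329/(((67*(-26))*(-71))) - 271250/(1 + 2*(-113 - 1*(-167))) = 6329/((-1742*(-71))) - 271250/(1 + 2*(-113 + 167)) = 6329/123682 - 271250/(1 + 2*54) = 6329*(1/123682) - 271250/(1 + 108) = 6329/123682 - 271250/109 = -33548052639/13481338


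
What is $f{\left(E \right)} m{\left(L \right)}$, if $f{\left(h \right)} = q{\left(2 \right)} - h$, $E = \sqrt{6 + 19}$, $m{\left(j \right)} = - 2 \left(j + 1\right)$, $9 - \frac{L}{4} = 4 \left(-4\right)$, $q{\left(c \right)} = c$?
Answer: $606$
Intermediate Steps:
$L = 100$ ($L = 36 - 4 \cdot 4 \left(-4\right) = 36 - -64 = 36 + 64 = 100$)
$m{\left(j \right)} = -2 - 2 j$ ($m{\left(j \right)} = - 2 \left(1 + j\right) = -2 - 2 j$)
$E = 5$ ($E = \sqrt{25} = 5$)
$f{\left(h \right)} = 2 - h$
$f{\left(E \right)} m{\left(L \right)} = \left(2 - 5\right) \left(-2 - 200\right) = \left(-3\right) \left(-202\right) = 606$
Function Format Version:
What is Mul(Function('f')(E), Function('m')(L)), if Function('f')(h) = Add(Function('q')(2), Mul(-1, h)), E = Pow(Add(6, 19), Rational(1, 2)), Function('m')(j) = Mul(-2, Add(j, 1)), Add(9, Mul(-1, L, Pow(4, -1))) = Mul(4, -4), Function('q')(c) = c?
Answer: 606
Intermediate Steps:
L = 100 (L = Add(36, Mul(-4, Mul(4, -4))) = Add(36, Mul(-4, -16)) = Add(36, 64) = 100)
Function('m')(j) = Add(-2, Mul(-2, j)) (Function('m')(j) = Mul(-2, Add(1, j)) = Add(-2, Mul(-2, j)))
E = 5 (E = Pow(25, Rational(1, 2)) = 5)
Function('f')(h) = Add(2, Mul(-1, h))
Mul(Function('f')(E), Function('m')(L)) = Mul(Add(2, Mul(-1, 5)), Add(-2, Mul(-2, 100))) = Mul(Add(2, -5), Add(-2, -200)) = Mul(-3, -202) = 606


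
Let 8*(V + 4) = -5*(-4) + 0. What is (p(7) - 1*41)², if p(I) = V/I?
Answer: 332929/196 ≈ 1698.6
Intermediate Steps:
V = -3/2 (V = -4 + (-5*(-4) + 0)/8 = -4 + (20 + 0)/8 = -4 + (⅛)*20 = -4 + 5/2 = -3/2 ≈ -1.5000)
p(I) = -3/(2*I)
(p(7) - 1*41)² = (-3/2/7 - 1*41)² = (-3/2*⅐ - 41)² = (-3/14 - 41)² = (-577/14)² = 332929/196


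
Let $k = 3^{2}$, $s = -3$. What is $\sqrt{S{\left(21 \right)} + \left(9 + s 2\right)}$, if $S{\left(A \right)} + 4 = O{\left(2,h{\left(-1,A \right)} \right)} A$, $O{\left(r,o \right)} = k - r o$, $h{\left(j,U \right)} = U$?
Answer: $i \sqrt{694} \approx 26.344 i$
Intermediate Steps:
$k = 9$
$O{\left(r,o \right)} = 9 - o r$ ($O{\left(r,o \right)} = 9 - r o = 9 - o r$)
$S{\left(A \right)} = -4 + A \left(9 - 2 A\right)$ ($S{\left(A \right)} = -4 + \left(9 - A 2\right) A = -4 + \left(9 - 2 A\right) A = -4 + A \left(9 - 2 A\right)$)
$\sqrt{S{\left(21 \right)} + \left(9 + s 2\right)} = \sqrt{\left(-4 - 21 \left(-9 + 2 \cdot 21\right)\right) + \left(9 - 6\right)} = \sqrt{\left(-4 - 21 \left(-9 + 42\right)\right) + \left(9 - 6\right)} = \sqrt{\left(-4 - 21 \cdot 33\right) + 3} = \sqrt{\left(-4 - 693\right) + 3} = \sqrt{-697 + 3} = \sqrt{-694} = i \sqrt{694}$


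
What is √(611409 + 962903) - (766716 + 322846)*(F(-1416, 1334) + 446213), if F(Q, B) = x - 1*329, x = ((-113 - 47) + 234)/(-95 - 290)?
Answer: -187039950553492/385 + 2*√393578 ≈ -4.8582e+11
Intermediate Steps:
x = -74/385 (x = (-160 + 234)/(-385) = 74*(-1/385) = -74/385 ≈ -0.19221)
F(Q, B) = -126739/385 (F(Q, B) = -74/385 - 1*329 = -74/385 - 329 = -126739/385)
√(611409 + 962903) - (766716 + 322846)*(F(-1416, 1334) + 446213) = √(611409 + 962903) - (766716 + 322846)*(-126739/385 + 446213) = √1574312 - 1089562*171665266/385 = 2*√393578 - 1*187039950553492/385 = 2*√393578 - 187039950553492/385 = -187039950553492/385 + 2*√393578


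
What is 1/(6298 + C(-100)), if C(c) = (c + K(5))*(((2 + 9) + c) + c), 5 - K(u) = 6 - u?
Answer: 1/24442 ≈ 4.0913e-5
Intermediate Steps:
K(u) = -1 + u (K(u) = 5 - (6 - u) = 5 + (-6 + u) = -1 + u)
C(c) = (4 + c)*(11 + 2*c) (C(c) = (c + (-1 + 5))*(((2 + 9) + c) + c) = (c + 4)*((11 + c) + c) = (4 + c)*(11 + 2*c))
1/(6298 + C(-100)) = 1/(6298 + (44 + 2*(-100)² + 19*(-100))) = 1/(6298 + (44 + 2*10000 - 1900)) = 1/(6298 + (44 + 20000 - 1900)) = 1/(6298 + 18144) = 1/24442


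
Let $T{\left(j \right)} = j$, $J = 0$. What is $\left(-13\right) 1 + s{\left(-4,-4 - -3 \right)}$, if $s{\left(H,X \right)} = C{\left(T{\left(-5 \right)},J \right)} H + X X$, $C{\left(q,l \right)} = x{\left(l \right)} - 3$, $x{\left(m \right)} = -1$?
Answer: $4$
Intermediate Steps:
$C{\left(q,l \right)} = -4$ ($C{\left(q,l \right)} = -1 - 3 = -4$)
$s{\left(H,X \right)} = X^{2} - 4 H$ ($s{\left(H,X \right)} = - 4 H + X X = - 4 H + X^{2} = X^{2} - 4 H$)
$\left(-13\right) 1 + s{\left(-4,-4 - -3 \right)} = \left(-13\right) 1 + \left(\left(-4 - -3\right)^{2} - -16\right) = -13 + \left(\left(-4 + 3\right)^{2} + 16\right) = -13 + \left(\left(-1\right)^{2} + 16\right) = -13 + \left(1 + 16\right) = -13 + 17 = 4$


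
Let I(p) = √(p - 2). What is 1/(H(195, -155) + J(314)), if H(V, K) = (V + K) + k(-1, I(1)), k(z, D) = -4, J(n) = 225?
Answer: 1/261 ≈ 0.0038314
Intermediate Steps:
I(p) = √(-2 + p)
H(V, K) = -4 + K + V (H(V, K) = (V + K) - 4 = (K + V) - 4 = -4 + K + V)
1/(H(195, -155) + J(314)) = 1/((-4 - 155 + 195) + 225) = 1/(36 + 225) = 1/261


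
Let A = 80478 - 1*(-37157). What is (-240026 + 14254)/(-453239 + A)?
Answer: 56443/83901 ≈ 0.67273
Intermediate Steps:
A = 117635 (A = 80478 + 37157 = 117635)
(-240026 + 14254)/(-453239 + A) = (-240026 + 14254)/(-453239 + 117635) = -225772/(-335604) = -225772*(-1/335604) = 56443/83901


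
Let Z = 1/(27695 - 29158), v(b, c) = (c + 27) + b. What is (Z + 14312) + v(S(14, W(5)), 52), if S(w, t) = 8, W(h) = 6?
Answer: 21065736/1463 ≈ 14399.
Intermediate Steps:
v(b, c) = 27 + b + c (v(b, c) = (27 + c) + b = 27 + b + c)
Z = -1/1463 (Z = 1/(-1463) = -1/1463 ≈ -0.00068353)
(Z + 14312) + v(S(14, W(5)), 52) = (-1/1463 + 14312) + (27 + 8 + 52) = 20938455/1463 + 87 = 21065736/1463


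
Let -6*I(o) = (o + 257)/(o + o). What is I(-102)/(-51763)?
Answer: -155/63357912 ≈ -2.4464e-6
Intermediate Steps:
I(o) = -(257 + o)/(12*o) (I(o) = -(o + 257)/(6*(o + o)) = -(257 + o)/(6*(2*o)) = -(257 + o)*1/(2*o)/6 = -(257 + o)/(12*o))
I(-102)/(-51763) = ((1/12)*(-257 - 1*(-102))/(-102))/(-51763) = ((1/12)*(-1/102)*(-257 + 102))*(-1/51763) = ((1/12)*(-1/102)*(-155))*(-1/51763) = (155/1224)*(-1/51763) = -155/63357912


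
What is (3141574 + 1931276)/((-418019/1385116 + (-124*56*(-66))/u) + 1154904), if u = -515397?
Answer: 1207143216877379400/274822455230179067 ≈ 4.3924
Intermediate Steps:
(3141574 + 1931276)/((-418019/1385116 + (-124*56*(-66))/u) + 1154904) = (3141574 + 1931276)/((-418019/1385116 + (-124*56*(-66))/(-515397)) + 1154904) = 5072850/((-418019*1/1385116 - 6944*(-66)*(-1/515397)) + 1154904) = 5072850/((-418019/1385116 + 458304*(-1/515397)) + 1154904) = 5072850/((-418019/1385116 - 152768/171799) + 1154904) = 5072850/(-283416647269/237961543684 + 1154904) = 5072850/(274822455230179067/237961543684) = 5072850*(237961543684/274822455230179067) = 1207143216877379400/274822455230179067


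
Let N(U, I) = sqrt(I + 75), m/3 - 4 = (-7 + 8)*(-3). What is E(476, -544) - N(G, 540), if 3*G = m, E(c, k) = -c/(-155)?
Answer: 476/155 - sqrt(615) ≈ -21.728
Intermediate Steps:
m = 3 (m = 12 + 3*((-7 + 8)*(-3)) = 12 + 3*(1*(-3)) = 12 + 3*(-3) = 12 - 9 = 3)
E(c, k) = c/155 (E(c, k) = -c*(-1)/155 = -(-1)*c/155 = c/155)
G = 1 (G = (1/3)*3 = 1)
N(U, I) = sqrt(75 + I)
E(476, -544) - N(G, 540) = (1/155)*476 - sqrt(75 + 540) = 476/155 - sqrt(615)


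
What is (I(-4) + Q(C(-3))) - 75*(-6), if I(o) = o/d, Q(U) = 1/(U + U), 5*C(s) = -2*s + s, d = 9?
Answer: 8107/18 ≈ 450.39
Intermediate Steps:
C(s) = -s/5 (C(s) = (-2*s + s)/5 = (-s)/5 = -s/5)
Q(U) = 1/(2*U)
I(o) = o/9
(I(-4) + Q(C(-3))) - 75*(-6) = ((1/9)*(-4) + 1/(2*((-1/5*(-3))))) - 75*(-6) = (-4/9 + 1/(2*(3/5))) + 450 = (-4/9 + (1/2)*(5/3)) + 450 = (-4/9 + 5/6) + 450 = 7/18 + 450 = 8107/18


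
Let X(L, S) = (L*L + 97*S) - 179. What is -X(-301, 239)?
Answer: -113605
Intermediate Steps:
X(L, S) = -179 + L² + 97*S (X(L, S) = (L² + 97*S) - 179 = -179 + L² + 97*S)
-X(-301, 239) = -(-179 + (-301)² + 97*239) = -(-179 + 90601 + 23183) = -1*113605 = -113605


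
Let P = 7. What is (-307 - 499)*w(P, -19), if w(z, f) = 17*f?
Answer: 260338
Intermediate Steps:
(-307 - 499)*w(P, -19) = (-307 - 499)*(17*(-19)) = -806*(-323) = 260338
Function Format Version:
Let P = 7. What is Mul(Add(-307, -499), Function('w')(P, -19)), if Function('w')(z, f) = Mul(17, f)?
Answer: 260338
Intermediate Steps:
Mul(Add(-307, -499), Function('w')(P, -19)) = Mul(Add(-307, -499), Mul(17, -19)) = Mul(-806, -323) = 260338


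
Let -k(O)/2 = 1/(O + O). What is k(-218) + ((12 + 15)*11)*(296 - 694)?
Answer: -25768907/218 ≈ -1.1821e+5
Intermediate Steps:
k(O) = -1/O (k(O) = -2/(O + O) = -2*1/(2*O) = -1/O)
k(-218) + ((12 + 15)*11)*(296 - 694) = -1/(-218) + ((12 + 15)*11)*(296 - 694) = -1*(-1/218) + (27*11)*(-398) = 1/218 + 297*(-398) = 1/218 - 118206 = -25768907/218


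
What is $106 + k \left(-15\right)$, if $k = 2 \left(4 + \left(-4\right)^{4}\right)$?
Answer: $-7694$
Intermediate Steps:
$k = 520$ ($k = 2 \left(4 + 256\right) = 2 \cdot 260 = 520$)
$106 + k \left(-15\right) = 106 + 520 \left(-15\right) = 106 - 7800 = -7694$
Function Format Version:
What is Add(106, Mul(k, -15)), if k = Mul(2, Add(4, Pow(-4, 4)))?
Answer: -7694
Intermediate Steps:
k = 520 (k = Mul(2, Add(4, 256)) = Mul(2, 260) = 520)
Add(106, Mul(k, -15)) = Add(106, Mul(520, -15)) = Add(106, -7800) = -7694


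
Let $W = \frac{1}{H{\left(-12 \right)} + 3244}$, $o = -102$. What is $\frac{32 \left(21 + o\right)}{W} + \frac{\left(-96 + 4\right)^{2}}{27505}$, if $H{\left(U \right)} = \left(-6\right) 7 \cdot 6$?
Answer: $- \frac{213308527856}{27505} \approx -7.7553 \cdot 10^{6}$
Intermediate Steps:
$H{\left(U \right)} = -252$ ($H{\left(U \right)} = \left(-42\right) 6 = -252$)
$W = \frac{1}{2992}$ ($W = \frac{1}{-252 + 3244} = \frac{1}{2992} \approx 0.00033422$)
$\frac{32 \left(21 + o\right)}{W} + \frac{\left(-96 + 4\right)^{2}}{27505} = 32 \left(21 - 102\right) \frac{1}{\frac{1}{2992}} + \frac{\left(-96 + 4\right)^{2}}{27505} = 32 \left(-81\right) 2992 + \left(-92\right)^{2} \cdot \frac{1}{27505} = \left(-2592\right) 2992 + 8464 \cdot \frac{1}{27505} = -7755264 + \frac{8464}{27505} = - \frac{213308527856}{27505}$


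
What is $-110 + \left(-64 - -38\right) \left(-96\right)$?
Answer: $2386$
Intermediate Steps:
$-110 + \left(-64 - -38\right) \left(-96\right) = -110 + \left(-64 + 38\right) \left(-96\right) = -110 - -2496 = -110 + 2496 = 2386$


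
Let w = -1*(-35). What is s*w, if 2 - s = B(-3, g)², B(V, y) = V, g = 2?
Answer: -245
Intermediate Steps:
w = 35
s = -7 (s = 2 - 1*(-3)² = 2 - 1*9 = 2 - 9 = -7)
s*w = -7*35 = -245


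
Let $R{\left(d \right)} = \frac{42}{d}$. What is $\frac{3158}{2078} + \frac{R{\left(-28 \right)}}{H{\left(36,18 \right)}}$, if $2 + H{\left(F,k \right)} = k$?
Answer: $\frac{47411}{33248} \approx 1.426$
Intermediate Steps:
$H{\left(F,k \right)} = -2 + k$
$\frac{3158}{2078} + \frac{R{\left(-28 \right)}}{H{\left(36,18 \right)}} = \frac{3158}{2078} + \frac{42 \frac{1}{-28}}{-2 + 18} = 3158 \cdot \frac{1}{2078} + \frac{42 \left(- \frac{1}{28}\right)}{16} = \frac{1579}{1039} - \frac{3}{32} = \frac{47411}{33248}$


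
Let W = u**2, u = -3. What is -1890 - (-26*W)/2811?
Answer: -1770852/937 ≈ -1889.9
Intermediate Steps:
W = 9 (W = (-3)**2 = 9)
-1890 - (-26*W)/2811 = -1890 - (-26*9)/2811 = -1890 - (-234)/2811 = -1890 - 1*(-78/937) = -1890 + 78/937 = -1770852/937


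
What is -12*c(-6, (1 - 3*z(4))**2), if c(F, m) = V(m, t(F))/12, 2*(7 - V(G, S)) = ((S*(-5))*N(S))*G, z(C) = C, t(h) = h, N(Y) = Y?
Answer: -10897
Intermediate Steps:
V(G, S) = 7 + 5*G*S**2/2 (V(G, S) = 7 - (S*(-5))*S*G/2 = 7 - (-5*S)*S*G/2 = 7 - (-5*S**2)*G/2 = 7 - (-5)*G*S**2/2 = 7 + 5*G*S**2/2)
c(F, m) = 7/12 + 5*m*F**2/24 (c(F, m) = (7 + 5*m*F**2/2)/12 = (7 + 5*m*F**2/2)*(1/12) = 7/12 + 5*m*F**2/24)
-12*c(-6, (1 - 3*z(4))**2) = -12*(7/12 + (5/24)*(1 - 3*4)**2*(-6)**2) = -12*(7/12 + (5/24)*(1 - 12)**2*36) = -12*(7/12 + (5/24)*(-11)**2*36) = -12*(7/12 + (5/24)*121*36) = -12*(7/12 + 1815/2) = -12*10897/12 = -10897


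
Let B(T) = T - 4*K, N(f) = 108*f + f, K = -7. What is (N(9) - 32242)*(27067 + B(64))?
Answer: -849017499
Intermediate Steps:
N(f) = 109*f
B(T) = 28 + T (B(T) = T - 4*(-7) = T + 28 = 28 + T)
(N(9) - 32242)*(27067 + B(64)) = (109*9 - 32242)*(27067 + (28 + 64)) = (981 - 32242)*(27067 + 92) = -31261*27159 = -849017499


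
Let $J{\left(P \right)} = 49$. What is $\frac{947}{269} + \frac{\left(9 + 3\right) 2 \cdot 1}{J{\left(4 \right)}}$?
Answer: $\frac{52859}{13181} \approx 4.0102$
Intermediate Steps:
$\frac{947}{269} + \frac{\left(9 + 3\right) 2 \cdot 1}{J{\left(4 \right)}} = \frac{947}{269} + \frac{\left(9 + 3\right) 2 \cdot 1}{49} = 947 \cdot \frac{1}{269} + 12 \cdot 2 \cdot \frac{1}{49} = \frac{947}{269} + 24 \cdot \frac{1}{49} = \frac{947}{269} + \frac{24}{49} = \frac{52859}{13181}$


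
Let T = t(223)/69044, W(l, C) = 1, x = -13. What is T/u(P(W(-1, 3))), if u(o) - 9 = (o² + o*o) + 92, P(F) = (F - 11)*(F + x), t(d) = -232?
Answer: -58/498860161 ≈ -1.1627e-7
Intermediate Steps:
P(F) = (-13 + F)*(-11 + F) (P(F) = (F - 11)*(F - 13) = (-11 + F)*(-13 + F) = (-13 + F)*(-11 + F))
u(o) = 101 + 2*o² (u(o) = 9 + ((o² + o*o) + 92) = 9 + ((o² + o²) + 92) = 9 + (2*o² + 92) = 9 + (92 + 2*o²) = 101 + 2*o²)
T = -58/17261 (T = -232/69044 = -232*1/69044 = -58/17261 ≈ -0.0033602)
T/u(P(W(-1, 3))) = -58/(17261*(101 + 2*(143 + 1² - 24*1)²)) = -58/(17261*(101 + 2*(143 + 1 - 24)²)) = -58/(17261*(101 + 2*120²)) = -58/(17261*(101 + 2*14400)) = -58/(17261*(101 + 28800)) = -58/17261/28901 = -58/17261*1/28901 = -58/498860161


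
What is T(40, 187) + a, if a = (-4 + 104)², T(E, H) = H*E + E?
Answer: 17520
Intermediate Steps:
T(E, H) = E + E*H (T(E, H) = E*H + E = E + E*H)
a = 10000 (a = 100² = 10000)
T(40, 187) + a = 40*(1 + 187) + 10000 = 40*188 + 10000 = 7520 + 10000 = 17520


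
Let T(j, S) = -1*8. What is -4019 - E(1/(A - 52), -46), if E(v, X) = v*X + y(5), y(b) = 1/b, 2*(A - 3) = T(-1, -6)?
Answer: -1065318/265 ≈ -4020.1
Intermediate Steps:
T(j, S) = -8
A = -1 (A = 3 + (1/2)*(-8) = 3 - 4 = -1)
E(v, X) = 1/5 + X*v (E(v, X) = v*X + 1/5 = X*v + 1/5 = 1/5 + X*v)
-4019 - E(1/(A - 52), -46) = -4019 - (1/5 - 46/(-1 - 52)) = -4019 - (1/5 - 46/(-53)) = -4019 - (1/5 - 46*(-1/53)) = -4019 - (1/5 + 46/53) = -4019 - 1*283/265 = -4019 - 283/265 = -1065318/265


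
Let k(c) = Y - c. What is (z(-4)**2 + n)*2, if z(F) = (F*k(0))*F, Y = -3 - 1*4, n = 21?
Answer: 25130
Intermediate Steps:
Y = -7 (Y = -3 - 4 = -7)
k(c) = -7 - c
z(F) = -7*F**2 (z(F) = (F*(-7 - 1*0))*F = (F*(-7 + 0))*F = (F*(-7))*F = (-7*F)*F = -7*F**2)
(z(-4)**2 + n)*2 = ((-7*(-4)**2)**2 + 21)*2 = ((-7*16)**2 + 21)*2 = ((-112)**2 + 21)*2 = (12544 + 21)*2 = 12565*2 = 25130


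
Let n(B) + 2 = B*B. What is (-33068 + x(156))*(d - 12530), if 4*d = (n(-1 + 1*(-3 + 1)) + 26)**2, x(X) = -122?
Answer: 813669445/2 ≈ 4.0683e+8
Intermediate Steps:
n(B) = -2 + B**2 (n(B) = -2 + B*B = -2 + B**2)
d = 1089/4 (d = ((-2 + (-1 + 1*(-3 + 1))**2) + 26)**2/4 = ((-2 + (-1 + 1*(-2))**2) + 26)**2/4 = ((-2 + (-1 - 2)**2) + 26)**2/4 = ((-2 + (-3)**2) + 26)**2/4 = ((-2 + 9) + 26)**2/4 = (7 + 26)**2/4 = (1/4)*33**2 = (1/4)*1089 = 1089/4 ≈ 272.25)
(-33068 + x(156))*(d - 12530) = (-33068 - 122)*(1089/4 - 12530) = -33190*(-49031/4) = 813669445/2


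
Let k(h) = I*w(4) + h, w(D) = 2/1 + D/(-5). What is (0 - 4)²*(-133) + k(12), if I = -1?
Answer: -10586/5 ≈ -2117.2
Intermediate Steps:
w(D) = 2 - D/5 (w(D) = 2*1 + D*(-⅕) = 2 - D/5)
k(h) = -6/5 + h (k(h) = -(2 - ⅕*4) + h = -(2 - ⅘) + h = -1*6/5 + h = -6/5 + h)
(0 - 4)²*(-133) + k(12) = (0 - 4)²*(-133) + (-6/5 + 12) = (-4)²*(-133) + 54/5 = 16*(-133) + 54/5 = -2128 + 54/5 = -10586/5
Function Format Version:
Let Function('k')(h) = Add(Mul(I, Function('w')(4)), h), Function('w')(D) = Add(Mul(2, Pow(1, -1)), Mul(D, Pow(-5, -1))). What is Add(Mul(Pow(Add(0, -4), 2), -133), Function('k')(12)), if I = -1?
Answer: Rational(-10586, 5) ≈ -2117.2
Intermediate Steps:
Function('w')(D) = Add(2, Mul(Rational(-1, 5), D)) (Function('w')(D) = Add(Mul(2, 1), Mul(D, Rational(-1, 5))) = Add(2, Mul(Rational(-1, 5), D)))
Function('k')(h) = Add(Rational(-6, 5), h) (Function('k')(h) = Add(Mul(-1, Add(2, Mul(Rational(-1, 5), 4))), h) = Add(Mul(-1, Add(2, Rational(-4, 5))), h) = Add(Mul(-1, Rational(6, 5)), h) = Add(Rational(-6, 5), h))
Add(Mul(Pow(Add(0, -4), 2), -133), Function('k')(12)) = Add(Mul(Pow(Add(0, -4), 2), -133), Add(Rational(-6, 5), 12)) = Add(Mul(Pow(-4, 2), -133), Rational(54, 5)) = Add(Mul(16, -133), Rational(54, 5)) = Add(-2128, Rational(54, 5)) = Rational(-10586, 5)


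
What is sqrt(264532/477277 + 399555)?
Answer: sqrt(91016092112684959)/477277 ≈ 632.10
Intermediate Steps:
sqrt(264532/477277 + 399555) = sqrt(190698676267/477277) = sqrt(91016092112684959)/477277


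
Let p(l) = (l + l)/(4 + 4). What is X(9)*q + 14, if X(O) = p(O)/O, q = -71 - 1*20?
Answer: -35/4 ≈ -8.7500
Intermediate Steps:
q = -91 (q = -71 - 20 = -91)
p(l) = l/4 (p(l) = (2*l)/8 = (2*l)*(1/8) = l/4)
X(O) = 1/4 (X(O) = (O/4)/O = 1/4)
X(9)*q + 14 = (1/4)*(-91) + 14 = -91/4 + 14 = -35/4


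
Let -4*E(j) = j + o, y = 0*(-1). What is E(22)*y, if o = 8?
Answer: 0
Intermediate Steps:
y = 0
E(j) = -2 - j/4 (E(j) = -(j + 8)/4 = -(8 + j)/4 = -2 - j/4)
E(22)*y = (-2 - 1/4*22)*0 = (-2 - 11/2)*0 = -15/2*0 = 0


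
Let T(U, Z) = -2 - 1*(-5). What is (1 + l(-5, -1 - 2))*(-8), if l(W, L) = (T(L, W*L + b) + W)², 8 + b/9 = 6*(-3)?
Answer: -40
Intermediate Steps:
b = -234 (b = -72 + 9*(6*(-3)) = -72 + 9*(-18) = -72 - 162 = -234)
T(U, Z) = 3 (T(U, Z) = -2 + 5 = 3)
l(W, L) = (3 + W)²
(1 + l(-5, -1 - 2))*(-8) = (1 + (3 - 5)²)*(-8) = (1 + (-2)²)*(-8) = (1 + 4)*(-8) = 5*(-8) = -40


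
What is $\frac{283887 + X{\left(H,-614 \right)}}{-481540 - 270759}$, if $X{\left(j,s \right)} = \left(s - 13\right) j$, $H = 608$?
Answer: $\frac{97329}{752299} \approx 0.12938$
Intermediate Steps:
$X{\left(j,s \right)} = j \left(-13 + s\right)$ ($X{\left(j,s \right)} = \left(-13 + s\right) j = j \left(-13 + s\right)$)
$\frac{283887 + X{\left(H,-614 \right)}}{-481540 - 270759} = \frac{283887 + 608 \left(-13 - 614\right)}{-481540 - 270759} = \frac{283887 + 608 \left(-627\right)}{-752299} = \left(283887 - 381216\right) \left(- \frac{1}{752299}\right) = \left(-97329\right) \left(- \frac{1}{752299}\right) = \frac{97329}{752299}$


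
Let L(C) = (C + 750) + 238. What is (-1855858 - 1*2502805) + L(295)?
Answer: -4357380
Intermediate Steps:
L(C) = 988 + C (L(C) = (750 + C) + 238 = 988 + C)
(-1855858 - 1*2502805) + L(295) = (-1855858 - 1*2502805) + (988 + 295) = (-1855858 - 2502805) + 1283 = -4358663 + 1283 = -4357380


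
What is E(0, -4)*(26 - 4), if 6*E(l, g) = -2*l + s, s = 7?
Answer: 77/3 ≈ 25.667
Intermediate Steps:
E(l, g) = 7/6 - l/3 (E(l, g) = (-2*l + 7)/6 = (7 - 2*l)/6 = 7/6 - l/3)
E(0, -4)*(26 - 4) = (7/6 - ⅓*0)*(26 - 4) = (7/6 + 0)*22 = (7/6)*22 = 77/3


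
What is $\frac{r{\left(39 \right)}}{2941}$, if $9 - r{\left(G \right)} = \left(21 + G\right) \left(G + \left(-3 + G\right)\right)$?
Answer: $- \frac{4491}{2941} \approx -1.527$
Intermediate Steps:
$r{\left(G \right)} = 9 - \left(-3 + 2 G\right) \left(21 + G\right)$ ($r{\left(G \right)} = 9 - \left(21 + G\right) \left(G + \left(-3 + G\right)\right) = 9 - \left(21 + G\right) \left(-3 + 2 G\right) = 9 - \left(-3 + 2 G\right) \left(21 + G\right)$)
$\frac{r{\left(39 \right)}}{2941} = \frac{72 - 1521 - 2 \cdot 39^{2}}{2941} = \left(72 - 1521 - 3042\right) \frac{1}{2941} = \left(-4491\right) \frac{1}{2941} = - \frac{4491}{2941}$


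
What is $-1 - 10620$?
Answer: $-10621$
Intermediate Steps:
$-1 - 10620 = -10621$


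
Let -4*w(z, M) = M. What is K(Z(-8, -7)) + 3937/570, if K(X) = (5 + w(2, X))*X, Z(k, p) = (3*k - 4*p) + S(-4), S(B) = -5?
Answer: 1889/1140 ≈ 1.6570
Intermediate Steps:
w(z, M) = -M/4
Z(k, p) = -5 - 4*p + 3*k (Z(k, p) = (3*k - 4*p) - 5 = (-4*p + 3*k) - 5 = -5 - 4*p + 3*k)
K(X) = X*(5 - X/4) (K(X) = (5 - X/4)*X = X*(5 - X/4))
K(Z(-8, -7)) + 3937/570 = (-5 - 4*(-7) + 3*(-8))*(20 - (-5 - 4*(-7) + 3*(-8)))/4 + 3937/570 = (-5 + 28 - 24)*(20 - (-5 + 28 - 24))/4 + 3937*(1/570) = (¼)*(-1)*(20 - 1*(-1)) + 3937/570 = (¼)*(-1)*(20 + 1) + 3937/570 = (¼)*(-1)*21 + 3937/570 = -21/4 + 3937/570 = 1889/1140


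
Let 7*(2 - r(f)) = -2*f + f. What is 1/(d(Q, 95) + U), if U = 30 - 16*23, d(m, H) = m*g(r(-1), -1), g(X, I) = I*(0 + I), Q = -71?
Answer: -1/409 ≈ -0.0024450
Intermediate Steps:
r(f) = 2 + f/7 (r(f) = 2 - (-2*f + f)/7 = 2 - (-1)*f/7 = 2 + f/7)
g(X, I) = I² (g(X, I) = I*I = I²)
d(m, H) = m (d(m, H) = m*(-1)² = m*1 = m)
U = -338 (U = 30 - 368 = -338)
1/(d(Q, 95) + U) = 1/(-71 - 338) = 1/(-409) = -1/409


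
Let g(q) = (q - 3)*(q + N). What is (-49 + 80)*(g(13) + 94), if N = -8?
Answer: 4464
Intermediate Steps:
g(q) = (-8 + q)*(-3 + q) (g(q) = (q - 3)*(q - 8) = (-3 + q)*(-8 + q) = (-8 + q)*(-3 + q))
(-49 + 80)*(g(13) + 94) = (-49 + 80)*((24 + 13² - 11*13) + 94) = 31*((24 + 169 - 143) + 94) = 31*(50 + 94) = 31*144 = 4464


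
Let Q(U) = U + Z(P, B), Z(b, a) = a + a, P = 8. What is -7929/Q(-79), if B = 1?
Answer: 7929/77 ≈ 102.97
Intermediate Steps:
Z(b, a) = 2*a
Q(U) = 2 + U (Q(U) = U + 2*1 = U + 2 = 2 + U)
-7929/Q(-79) = -7929/(2 - 79) = -7929/(-77) = -7929*(-1/77) = 7929/77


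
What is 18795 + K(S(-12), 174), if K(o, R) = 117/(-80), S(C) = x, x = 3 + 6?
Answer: 1503483/80 ≈ 18794.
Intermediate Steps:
x = 9
S(C) = 9
K(o, R) = -117/80 (K(o, R) = 117*(-1/80) = -117/80)
18795 + K(S(-12), 174) = 18795 - 117/80 = 1503483/80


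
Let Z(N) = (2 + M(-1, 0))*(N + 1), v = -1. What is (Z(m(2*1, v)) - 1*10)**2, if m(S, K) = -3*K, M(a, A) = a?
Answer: 36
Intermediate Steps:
Z(N) = 1 + N (Z(N) = (2 - 1)*(N + 1) = 1*(1 + N) = 1 + N)
(Z(m(2*1, v)) - 1*10)**2 = ((1 - 3*(-1)) - 1*10)**2 = ((1 + 3) - 10)**2 = (4 - 10)**2 = (-6)**2 = 36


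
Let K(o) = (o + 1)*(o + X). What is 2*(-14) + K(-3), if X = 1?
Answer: -24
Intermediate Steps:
K(o) = (1 + o)² (K(o) = (o + 1)*(o + 1) = (1 + o)*(1 + o) = (1 + o)²)
2*(-14) + K(-3) = 2*(-14) + (1 + (-3)² + 2*(-3)) = -28 + (1 + 9 - 6) = -28 + 4 = -24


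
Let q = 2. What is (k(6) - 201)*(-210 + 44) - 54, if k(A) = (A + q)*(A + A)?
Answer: 17376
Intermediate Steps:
k(A) = 2*A*(2 + A) (k(A) = (A + 2)*(A + A) = (2 + A)*(2*A) = 2*A*(2 + A))
(k(6) - 201)*(-210 + 44) - 54 = (2*6*(2 + 6) - 201)*(-210 + 44) - 54 = (2*6*8 - 201)*(-166) - 54 = (96 - 201)*(-166) - 54 = -105*(-166) - 54 = 17430 - 54 = 17376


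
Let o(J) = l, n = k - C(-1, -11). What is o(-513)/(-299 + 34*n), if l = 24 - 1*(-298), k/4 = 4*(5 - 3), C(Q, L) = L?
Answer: 322/1163 ≈ 0.27687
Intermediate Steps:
k = 32 (k = 4*(4*(5 - 3)) = 4*(4*2) = 4*8 = 32)
l = 322 (l = 24 + 298 = 322)
n = 43 (n = 32 - 1*(-11) = 32 + 11 = 43)
o(J) = 322
o(-513)/(-299 + 34*n) = 322/(-299 + 34*43) = 322/(-299 + 1462) = 322/1163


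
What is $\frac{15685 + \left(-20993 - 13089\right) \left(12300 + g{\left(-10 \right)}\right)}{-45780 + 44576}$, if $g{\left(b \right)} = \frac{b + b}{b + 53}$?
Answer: $\frac{2574944815}{7396} \approx 3.4815 \cdot 10^{5}$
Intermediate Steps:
$g{\left(b \right)} = \frac{2 b}{53 + b}$
$\frac{15685 + \left(-20993 - 13089\right) \left(12300 + g{\left(-10 \right)}\right)}{-45780 + 44576} = \frac{15685 + \left(-20993 - 13089\right) \left(12300 + 2 \left(-10\right) \frac{1}{53 - 10}\right)}{-45780 + 44576} = \frac{15685 - 34082 \left(12300 + 2 \left(-10\right) \frac{1}{43}\right)}{-1204} = \left(15685 - 34082 \left(12300 + 2 \left(-10\right) \frac{1}{43}\right)\right) \left(- \frac{1}{1204}\right) = \left(15685 - 34082 \left(12300 - \frac{20}{43}\right)\right) \left(- \frac{1}{1204}\right) = \left(15685 - \frac{18025288160}{43}\right) \left(- \frac{1}{1204}\right) = \left(- \frac{18024613705}{43}\right) \left(- \frac{1}{1204}\right) = \frac{2574944815}{7396}$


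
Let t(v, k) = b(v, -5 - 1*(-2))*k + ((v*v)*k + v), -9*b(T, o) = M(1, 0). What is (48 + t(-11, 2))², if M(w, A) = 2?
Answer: 6285049/81 ≈ 77593.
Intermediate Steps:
b(T, o) = -2/9 (b(T, o) = -⅑*2 = -2/9)
t(v, k) = v - 2*k/9 + k*v² (t(v, k) = -2*k/9 + ((v*v)*k + v) = -2*k/9 + (v²*k + v) = -2*k/9 + (k*v² + v) = -2*k/9 + (v + k*v²) = v - 2*k/9 + k*v²)
(48 + t(-11, 2))² = (48 + (-11 - 2/9*2 + 2*(-11)²))² = (48 + (-11 - 4/9 + 2*121))² = (48 + (-11 - 4/9 + 242))² = (48 + 2075/9)² = (2507/9)² = 6285049/81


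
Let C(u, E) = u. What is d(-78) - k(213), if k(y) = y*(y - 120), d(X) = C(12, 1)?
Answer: -19797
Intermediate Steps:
d(X) = 12
k(y) = y*(-120 + y)
d(-78) - k(213) = 12 - 213*(-120 + 213) = 12 - 213*93 = 12 - 1*19809 = 12 - 19809 = -19797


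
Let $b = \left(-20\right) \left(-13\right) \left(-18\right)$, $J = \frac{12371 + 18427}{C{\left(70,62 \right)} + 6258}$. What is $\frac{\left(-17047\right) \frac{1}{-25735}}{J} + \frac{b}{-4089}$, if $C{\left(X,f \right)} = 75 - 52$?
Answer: $\frac{47668082929}{37251566910} \approx 1.2796$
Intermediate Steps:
$C{\left(X,f \right)} = 23$
$J = \frac{30798}{6281}$ ($J = \frac{12371 + 18427}{23 + 6258} = \frac{30798}{6281} \approx 4.9034$)
$b = -4680$ ($b = 260 \left(-18\right) = -4680$)
$\frac{\left(-17047\right) \frac{1}{-25735}}{J} + \frac{b}{-4089} = \frac{\left(-17047\right) \frac{1}{-25735}}{\frac{30798}{6281}} - \frac{4680}{-4089} = \left(-17047\right) \left(- \frac{1}{25735}\right) \frac{6281}{30798} - - \frac{1560}{1363} = \frac{17047}{25735} \cdot \frac{6281}{30798} + \frac{1560}{1363} = \frac{107072207}{792586530} + \frac{1560}{1363} = \frac{47668082929}{37251566910}$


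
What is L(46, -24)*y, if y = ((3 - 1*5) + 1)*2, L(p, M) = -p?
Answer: 92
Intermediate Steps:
y = -2 (y = ((3 - 5) + 1)*2 = (-2 + 1)*2 = -1*2 = -2)
L(46, -24)*y = -1*46*(-2) = -46*(-2) = 92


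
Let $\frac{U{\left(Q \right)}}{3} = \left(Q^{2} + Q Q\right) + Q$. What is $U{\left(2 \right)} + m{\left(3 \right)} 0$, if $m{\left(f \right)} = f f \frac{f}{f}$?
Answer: $30$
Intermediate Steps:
$m{\left(f \right)} = f^{2}$ ($m{\left(f \right)} = f^{2} \cdot 1 = f^{2}$)
$U{\left(Q \right)} = 3 Q + 6 Q^{2}$ ($U{\left(Q \right)} = 3 \left(\left(Q^{2} + Q Q\right) + Q\right) = 3 \left(\left(Q^{2} + Q^{2}\right) + Q\right) = 3 \left(2 Q^{2} + Q\right) = 3 \left(Q + 2 Q^{2}\right) = 3 Q + 6 Q^{2}$)
$U{\left(2 \right)} + m{\left(3 \right)} 0 = 3 \cdot 2 \left(1 + 2 \cdot 2\right) + 3^{2} \cdot 0 = 3 \cdot 2 \left(1 + 4\right) + 9 \cdot 0 = 3 \cdot 2 \cdot 5 + 0 = 30 + 0 = 30$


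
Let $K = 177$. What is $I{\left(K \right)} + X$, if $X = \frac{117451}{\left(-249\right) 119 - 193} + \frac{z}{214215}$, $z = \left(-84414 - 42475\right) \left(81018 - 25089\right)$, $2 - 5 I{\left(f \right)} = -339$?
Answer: $- \frac{70414553730799}{2129582720} \approx -33065.0$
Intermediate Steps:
$I{\left(f \right)} = \frac{341}{5}$ ($I{\left(f \right)} = \frac{2}{5} - - \frac{339}{5} = \frac{2}{5} + \frac{339}{5} = \frac{341}{5}$)
$z = -7096774881$ ($z = \left(-126889\right) 55929 = -7096774881$)
$X = - \frac{70559791272303}{2129582720}$ ($X = \frac{117451}{\left(-249\right) 119 - 193} - \frac{7096774881}{214215} = \frac{117451}{-29631 - 193} - \frac{2365591627}{71405} = \frac{117451}{-29824} - \frac{2365591627}{71405} = 117451 \left(- \frac{1}{29824}\right) - \frac{2365591627}{71405} = - \frac{117451}{29824} - \frac{2365591627}{71405} = - \frac{70559791272303}{2129582720} \approx -33133.0$)
$I{\left(K \right)} + X = \frac{341}{5} - \frac{70559791272303}{2129582720} = - \frac{70414553730799}{2129582720}$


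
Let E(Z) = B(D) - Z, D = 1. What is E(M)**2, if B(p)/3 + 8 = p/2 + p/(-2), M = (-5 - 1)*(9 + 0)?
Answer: 900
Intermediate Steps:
M = -54 (M = -6*9 = -54)
B(p) = -24 (B(p) = -24 + 3*(p/2 + p/(-2)) = -24 + 3*(p*(1/2) + p*(-1/2)) = -24 + 3*(p/2 - p/2) = -24 + 3*0 = -24 + 0 = -24)
E(Z) = -24 - Z
E(M)**2 = (-24 - 1*(-54))**2 = (-24 + 54)**2 = 30**2 = 900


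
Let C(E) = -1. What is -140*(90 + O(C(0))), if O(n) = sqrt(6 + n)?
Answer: -12600 - 140*sqrt(5) ≈ -12913.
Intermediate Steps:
-140*(90 + O(C(0))) = -140*(90 + sqrt(6 - 1)) = -140*(90 + sqrt(5)) = -12600 - 140*sqrt(5)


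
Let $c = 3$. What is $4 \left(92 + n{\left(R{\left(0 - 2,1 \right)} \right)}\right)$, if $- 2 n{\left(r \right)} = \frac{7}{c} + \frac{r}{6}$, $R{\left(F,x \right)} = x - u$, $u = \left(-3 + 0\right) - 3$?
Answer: $361$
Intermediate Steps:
$u = -6$ ($u = -3 - 3 = -6$)
$R{\left(F,x \right)} = 6 + x$ ($R{\left(F,x \right)} = x - -6 = x + 6 = 6 + x$)
$n{\left(r \right)} = - \frac{7}{6} - \frac{r}{12}$ ($n{\left(r \right)} = - \frac{\frac{7}{3} + \frac{r}{6}}{2} = - \frac{7}{6} - \frac{r}{12}$)
$4 \left(92 + n{\left(R{\left(0 - 2,1 \right)} \right)}\right) = 4 \left(92 - \left(\frac{7}{6} + \frac{6 + 1}{12}\right)\right) = 4 \left(92 - \frac{7}{4}\right) = 4 \cdot \frac{361}{4} = 361$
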